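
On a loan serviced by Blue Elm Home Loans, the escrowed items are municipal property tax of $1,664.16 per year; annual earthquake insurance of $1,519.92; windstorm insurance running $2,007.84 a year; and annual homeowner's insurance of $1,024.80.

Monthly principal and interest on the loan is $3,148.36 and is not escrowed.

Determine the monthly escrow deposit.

$518.06

Municipal property tax — $1,664.16/yr
Earthquake insurance — $1,519.92/yr
Windstorm insurance — $2,007.84/yr
Homeowner's insurance — $1,024.80/yr
Combined annual = $6,216.72
Monthly escrow = $6,216.72 / 12 = $518.06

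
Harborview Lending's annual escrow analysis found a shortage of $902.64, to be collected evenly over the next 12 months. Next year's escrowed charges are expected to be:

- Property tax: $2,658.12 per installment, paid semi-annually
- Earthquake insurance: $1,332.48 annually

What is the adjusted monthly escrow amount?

$629.28

Property tax — $2,658.12 × 2 = $5,316.24 per year
Earthquake insurance — $1,332.48 per year
Combined annual = $5,316.24 + $1,332.48 = $6,648.72
Per month = $6,648.72 / 12 = $554.06
Monthly shortage recovery: $902.64 / 12 = $75.22
New monthly escrow = $554.06 + $75.22 = $629.28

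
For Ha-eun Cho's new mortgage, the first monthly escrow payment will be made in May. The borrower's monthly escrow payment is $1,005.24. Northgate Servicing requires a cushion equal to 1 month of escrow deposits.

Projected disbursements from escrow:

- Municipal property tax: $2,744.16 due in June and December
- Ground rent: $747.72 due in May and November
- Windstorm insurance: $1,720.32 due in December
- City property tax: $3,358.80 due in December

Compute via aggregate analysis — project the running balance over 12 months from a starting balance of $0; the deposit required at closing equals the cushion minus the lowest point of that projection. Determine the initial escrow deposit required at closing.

$5,026.20

Cushion = 1 × $1,005.24 = $1,005.24
Trial balance (start $0, +$1,005.24 each month, − disbursements):
  May: +$1,005.24 − $747.72 → $257.52
  Jun: +$1,005.24 − $2,744.16 → -$1,481.40
  Jul: +$1,005.24 → -$476.16
  Aug: +$1,005.24 → $529.08
  Sep: +$1,005.24 → $1,534.32
  Oct: +$1,005.24 → $2,539.56
  Nov: +$1,005.24 − $747.72 → $2,797.08
  Dec: +$1,005.24 − $7,823.28 → -$4,020.96
  Jan: +$1,005.24 → -$3,015.72
  Feb: +$1,005.24 → -$2,010.48
  Mar: +$1,005.24 → -$1,005.24
  Apr: +$1,005.24 → $0.00
Lowest trial balance = -$4,020.96 (Dec)
Initial deposit = cushion − low point = $1,005.24 − (-$4,020.96) = $5,026.20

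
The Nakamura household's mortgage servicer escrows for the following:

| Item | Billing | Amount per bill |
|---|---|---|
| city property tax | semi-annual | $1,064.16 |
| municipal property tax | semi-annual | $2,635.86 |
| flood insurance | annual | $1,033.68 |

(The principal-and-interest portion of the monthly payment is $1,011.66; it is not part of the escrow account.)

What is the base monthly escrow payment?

City property tax: $1,064.16 × 2 = $2,128.32
Municipal property tax: $2,635.86 × 2 = $5,271.72
Flood insurance: $1,033.68
Combined annual = $8,433.72
Monthly escrow = $8,433.72 / 12 = $702.81

$702.81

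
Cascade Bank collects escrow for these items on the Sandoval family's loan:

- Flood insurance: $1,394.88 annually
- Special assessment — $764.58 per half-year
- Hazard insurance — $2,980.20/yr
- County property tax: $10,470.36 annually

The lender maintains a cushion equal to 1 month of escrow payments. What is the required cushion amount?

Flood insurance — $1,394.88 per year
Special assessment — $764.58 × 2 = $1,529.16 per year
Hazard insurance — $2,980.20 per year
County property tax — $10,470.36 per year
Total annual escrow = $1,394.88 + $1,529.16 + $2,980.20 + $10,470.36 = $16,374.60
Monthly = $16,374.60 / 12 = $1,364.55
Cushion = 1 × $1,364.55 = $1,364.55

$1,364.55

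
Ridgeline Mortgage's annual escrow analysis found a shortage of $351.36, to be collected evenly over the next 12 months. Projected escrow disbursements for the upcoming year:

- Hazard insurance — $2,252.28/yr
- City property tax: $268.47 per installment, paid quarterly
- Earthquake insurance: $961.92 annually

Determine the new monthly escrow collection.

$386.62

Hazard insurance: $2,252.28 annually
City property tax: $268.47 × 4 = $1,073.88 annually
Earthquake insurance: $961.92 annually
Total annual escrow = $2,252.28 + $1,073.88 + $961.92 = $4,288.08
Monthly = $4,288.08 ÷ 12 = $357.34
Shortage spread = $351.36 ÷ 12 = $29.28/mo
Adjusted monthly = $357.34 + $29.28 = $386.62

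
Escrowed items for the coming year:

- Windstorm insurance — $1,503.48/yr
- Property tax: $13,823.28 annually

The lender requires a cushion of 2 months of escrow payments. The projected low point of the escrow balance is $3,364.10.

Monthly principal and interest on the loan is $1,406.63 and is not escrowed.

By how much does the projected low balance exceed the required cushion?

$809.64

Windstorm insurance: $1,503.48/yr
Property tax: $13,823.28/yr
Yearly total = $15,326.76
Monthly escrow = $15,326.76 ÷ 12 = $1,277.23
Required reserve = 2 × $1,277.23 = $2,554.46
Excess over cushion: $3,364.10 − $2,554.46 = $809.64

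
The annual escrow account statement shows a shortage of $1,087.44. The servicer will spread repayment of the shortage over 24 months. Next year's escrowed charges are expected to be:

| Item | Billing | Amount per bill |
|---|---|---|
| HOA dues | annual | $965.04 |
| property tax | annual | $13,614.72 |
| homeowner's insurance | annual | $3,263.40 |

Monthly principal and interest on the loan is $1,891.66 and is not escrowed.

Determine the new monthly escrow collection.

HOA dues = $965.04 annually
Property tax = $13,614.72 annually
Homeowner's insurance = $3,263.40 annually
Combined annual = $965.04 + $13,614.72 + $3,263.40 = $17,843.16
Per month = $17,843.16 / 12 = $1,486.93
Shortage per month = $1,087.44 ÷ 24 = $45.31
Adjusted monthly = $1,486.93 + $45.31 = $1,532.24

$1,532.24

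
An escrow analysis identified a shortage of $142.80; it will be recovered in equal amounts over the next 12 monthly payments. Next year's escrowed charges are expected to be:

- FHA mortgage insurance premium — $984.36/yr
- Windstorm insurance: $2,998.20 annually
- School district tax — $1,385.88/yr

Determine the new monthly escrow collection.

$459.27

FHA mortgage insurance premium = $984.36 annually
Windstorm insurance = $2,998.20 annually
School district tax = $1,385.88 annually
Total per year = $984.36 + $2,998.20 + $1,385.88 = $5,368.44
Monthly escrow = $5,368.44 / 12 = $447.37
Shortage per month = $142.80 / 12 = $11.90
New monthly escrow = $447.37 + $11.90 = $459.27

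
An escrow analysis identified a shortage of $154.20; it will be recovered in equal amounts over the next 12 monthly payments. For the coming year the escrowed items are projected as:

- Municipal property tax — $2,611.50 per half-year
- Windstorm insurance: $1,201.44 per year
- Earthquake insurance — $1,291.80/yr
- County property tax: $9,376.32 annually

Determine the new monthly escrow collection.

Municipal property tax — $2,611.50 × 2 = $5,223.00
Windstorm insurance — $1,201.44
Earthquake insurance — $1,291.80
County property tax — $9,376.32
Yearly total = $5,223.00 + $1,201.44 + $1,291.80 + $9,376.32 = $17,092.56
Base monthly escrow = $17,092.56 ÷ 12 = $1,424.38
Shortage spread = $154.20 / 12 = $12.85/mo
Adjusted monthly = $1,424.38 + $12.85 = $1,437.23

$1,437.23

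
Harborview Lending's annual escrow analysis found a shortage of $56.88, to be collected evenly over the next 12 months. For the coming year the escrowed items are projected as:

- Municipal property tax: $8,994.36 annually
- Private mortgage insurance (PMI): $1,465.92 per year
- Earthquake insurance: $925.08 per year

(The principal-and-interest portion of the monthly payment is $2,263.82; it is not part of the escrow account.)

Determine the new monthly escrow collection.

Municipal property tax: $8,994.36 per year
Private mortgage insurance (PMI): $1,465.92 per year
Earthquake insurance: $925.08 per year
Annual escrow total = $11,385.36
Base monthly escrow = $11,385.36 / 12 = $948.78
Monthly shortage recovery: $56.88 / 12 = $4.74
New monthly escrow = $948.78 + $4.74 = $953.52

$953.52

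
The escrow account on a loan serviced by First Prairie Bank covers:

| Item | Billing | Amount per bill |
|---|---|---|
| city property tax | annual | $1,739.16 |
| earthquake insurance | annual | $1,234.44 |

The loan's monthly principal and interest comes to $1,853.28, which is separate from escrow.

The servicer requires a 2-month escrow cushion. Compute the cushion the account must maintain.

City property tax — $1,739.16 annually
Earthquake insurance — $1,234.44 annually
Combined annual = $1,739.16 + $1,234.44 = $2,973.60
Per month = $2,973.60 / 12 = $247.80
Cushion = 2 × $247.80 = $495.60

$495.60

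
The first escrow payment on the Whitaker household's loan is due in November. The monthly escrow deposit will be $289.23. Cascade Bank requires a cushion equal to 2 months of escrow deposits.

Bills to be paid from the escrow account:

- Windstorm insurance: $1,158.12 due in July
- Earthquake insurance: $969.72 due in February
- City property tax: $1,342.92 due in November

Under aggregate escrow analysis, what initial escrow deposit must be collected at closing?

Cushion = 2 × $289.23 = $578.46
Trial balance (start $0, +$289.23 each month, − disbursements):
  Nov: +$289.23 − $1,342.92 → -$1,053.69
  Dec: +$289.23 → -$764.46
  Jan: +$289.23 → -$475.23
  Feb: +$289.23 − $969.72 → -$1,155.72
  Mar: +$289.23 → -$866.49
  Apr: +$289.23 → -$577.26
  May: +$289.23 → -$288.03
  Jun: +$289.23 → $1.20
  Jul: +$289.23 − $1,158.12 → -$867.69
  Aug: +$289.23 → -$578.46
  Sep: +$289.23 → -$289.23
  Oct: +$289.23 → $0.00
Lowest trial balance = -$1,155.72 (Feb)
Initial deposit = cushion − low point = $578.46 − (-$1,155.72) = $1,734.18

$1,734.18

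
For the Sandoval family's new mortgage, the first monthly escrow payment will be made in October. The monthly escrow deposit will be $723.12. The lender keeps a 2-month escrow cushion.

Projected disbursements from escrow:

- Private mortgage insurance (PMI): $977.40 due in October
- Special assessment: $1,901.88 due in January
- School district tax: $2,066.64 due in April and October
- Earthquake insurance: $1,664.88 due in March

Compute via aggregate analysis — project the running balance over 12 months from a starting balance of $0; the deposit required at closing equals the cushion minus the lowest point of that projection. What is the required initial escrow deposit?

$5,061.84

Cushion = 2 × $723.12 = $1,446.24
Trial balance (start $0, +$723.12 each month, − disbursements):
  Oct: +$723.12 − $3,044.04 → -$2,320.92
  Nov: +$723.12 → -$1,597.80
  Dec: +$723.12 → -$874.68
  Jan: +$723.12 − $1,901.88 → -$2,053.44
  Feb: +$723.12 → -$1,330.32
  Mar: +$723.12 − $1,664.88 → -$2,272.08
  Apr: +$723.12 − $2,066.64 → -$3,615.60
  May: +$723.12 → -$2,892.48
  Jun: +$723.12 → -$2,169.36
  Jul: +$723.12 → -$1,446.24
  Aug: +$723.12 → -$723.12
  Sep: +$723.12 → $0.00
Lowest trial balance = -$3,615.60 (Apr)
Initial deposit = cushion − low point = $1,446.24 − (-$3,615.60) = $5,061.84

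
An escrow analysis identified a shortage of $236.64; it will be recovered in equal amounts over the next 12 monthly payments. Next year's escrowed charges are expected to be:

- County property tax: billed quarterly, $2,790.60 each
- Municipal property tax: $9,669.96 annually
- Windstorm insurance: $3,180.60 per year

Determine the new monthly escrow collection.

$2,020.80

County property tax — $2,790.60 × 4 = $11,162.40/yr
Municipal property tax — $9,669.96/yr
Windstorm insurance — $3,180.60/yr
Total annual escrow = $24,012.96
Per month = $24,012.96 ÷ 12 = $2,001.08
Shortage per month = $236.64 ÷ 12 = $19.72
Adjusted monthly = $2,001.08 + $19.72 = $2,020.80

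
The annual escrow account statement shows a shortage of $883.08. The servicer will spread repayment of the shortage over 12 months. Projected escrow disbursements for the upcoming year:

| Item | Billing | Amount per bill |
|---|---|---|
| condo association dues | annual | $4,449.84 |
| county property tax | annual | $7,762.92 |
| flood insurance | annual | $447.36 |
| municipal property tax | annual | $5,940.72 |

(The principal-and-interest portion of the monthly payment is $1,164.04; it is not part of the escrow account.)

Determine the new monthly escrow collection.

$1,623.66

Condo association dues — $4,449.84 annually
County property tax — $7,762.92 annually
Flood insurance — $447.36 annually
Municipal property tax — $5,940.72 annually
Annual escrow total = $4,449.84 + $7,762.92 + $447.36 + $5,940.72 = $18,600.84
Monthly escrow = $18,600.84 ÷ 12 = $1,550.07
Shortage per month = $883.08 ÷ 12 = $73.59
New monthly escrow = $1,550.07 + $73.59 = $1,623.66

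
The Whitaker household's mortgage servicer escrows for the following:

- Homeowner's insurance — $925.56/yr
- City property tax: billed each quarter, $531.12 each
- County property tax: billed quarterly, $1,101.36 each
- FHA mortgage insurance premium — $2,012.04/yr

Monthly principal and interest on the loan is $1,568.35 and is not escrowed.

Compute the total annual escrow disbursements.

Homeowner's insurance — $925.56 annually
City property tax — $531.12 × 4 = $2,124.48 annually
County property tax — $1,101.36 × 4 = $4,405.44 annually
FHA mortgage insurance premium — $2,012.04 annually
Annual escrow total = $925.56 + $2,124.48 + $4,405.44 + $2,012.04 = $9,467.52

$9,467.52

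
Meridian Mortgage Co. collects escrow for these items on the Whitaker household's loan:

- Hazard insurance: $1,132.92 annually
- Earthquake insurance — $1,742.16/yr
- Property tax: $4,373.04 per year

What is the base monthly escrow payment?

$604.01

Hazard insurance = $1,132.92/yr
Earthquake insurance = $1,742.16/yr
Property tax = $4,373.04/yr
Yearly total = $1,132.92 + $1,742.16 + $4,373.04 = $7,248.12
Per month = $7,248.12 / 12 = $604.01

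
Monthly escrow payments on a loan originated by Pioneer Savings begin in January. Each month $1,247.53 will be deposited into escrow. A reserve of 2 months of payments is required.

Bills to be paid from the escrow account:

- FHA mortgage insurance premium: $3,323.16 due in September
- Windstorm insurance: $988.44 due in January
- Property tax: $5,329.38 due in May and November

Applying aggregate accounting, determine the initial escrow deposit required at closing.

Cushion = 2 × $1,247.53 = $2,495.06
Trial balance (start $0, +$1,247.53 each month, − disbursements):
  Jan: +$1,247.53 − $988.44 → $259.09
  Feb: +$1,247.53 → $1,506.62
  Mar: +$1,247.53 → $2,754.15
  Apr: +$1,247.53 → $4,001.68
  May: +$1,247.53 − $5,329.38 → -$80.17
  Jun: +$1,247.53 → $1,167.36
  Jul: +$1,247.53 → $2,414.89
  Aug: +$1,247.53 → $3,662.42
  Sep: +$1,247.53 − $3,323.16 → $1,586.79
  Oct: +$1,247.53 → $2,834.32
  Nov: +$1,247.53 − $5,329.38 → -$1,247.53
  Dec: +$1,247.53 → $0.00
Lowest trial balance = -$1,247.53 (Nov)
Initial deposit = cushion − low point = $2,495.06 − (-$1,247.53) = $3,742.59

$3,742.59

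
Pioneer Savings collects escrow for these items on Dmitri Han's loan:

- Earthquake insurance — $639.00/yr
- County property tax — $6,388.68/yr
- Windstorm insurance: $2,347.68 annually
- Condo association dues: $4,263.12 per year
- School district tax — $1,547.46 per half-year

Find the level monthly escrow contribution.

Earthquake insurance = $639.00 per year
County property tax = $6,388.68 per year
Windstorm insurance = $2,347.68 per year
Condo association dues = $4,263.12 per year
School district tax = $1,547.46 × 2 = $3,094.92 per year
Combined annual = $639.00 + $6,388.68 + $2,347.68 + $4,263.12 + $3,094.92 = $16,733.40
Per month = $16,733.40 / 12 = $1,394.45

$1,394.45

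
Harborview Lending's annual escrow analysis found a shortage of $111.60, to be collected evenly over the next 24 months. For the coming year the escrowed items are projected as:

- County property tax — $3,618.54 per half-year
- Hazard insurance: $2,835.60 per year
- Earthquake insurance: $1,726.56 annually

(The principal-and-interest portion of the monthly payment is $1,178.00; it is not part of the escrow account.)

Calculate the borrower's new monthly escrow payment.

County property tax = $3,618.54 × 2 = $7,237.08 per year
Hazard insurance = $2,835.60 per year
Earthquake insurance = $1,726.56 per year
Combined annual = $7,237.08 + $2,835.60 + $1,726.56 = $11,799.24
Monthly = $11,799.24 ÷ 12 = $983.27
Shortage spread = $111.60 ÷ 24 = $4.65/mo
Adjusted monthly = $983.27 + $4.65 = $987.92

$987.92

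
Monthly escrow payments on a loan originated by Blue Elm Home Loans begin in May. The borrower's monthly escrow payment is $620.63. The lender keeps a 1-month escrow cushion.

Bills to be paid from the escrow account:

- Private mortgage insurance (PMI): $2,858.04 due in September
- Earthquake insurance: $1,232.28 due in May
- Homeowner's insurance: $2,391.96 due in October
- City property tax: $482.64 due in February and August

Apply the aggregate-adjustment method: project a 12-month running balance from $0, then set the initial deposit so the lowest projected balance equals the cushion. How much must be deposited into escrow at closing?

Cushion = 1 × $620.63 = $620.63
Trial balance (start $0, +$620.63 each month, − disbursements):
  May: +$620.63 − $1,232.28 → -$611.65
  Jun: +$620.63 → $8.98
  Jul: +$620.63 → $629.61
  Aug: +$620.63 − $482.64 → $767.60
  Sep: +$620.63 − $2,858.04 → -$1,469.81
  Oct: +$620.63 − $2,391.96 → -$3,241.14
  Nov: +$620.63 → -$2,620.51
  Dec: +$620.63 → -$1,999.88
  Jan: +$620.63 → -$1,379.25
  Feb: +$620.63 − $482.64 → -$1,241.26
  Mar: +$620.63 → -$620.63
  Apr: +$620.63 → $0.00
Lowest trial balance = -$3,241.14 (Oct)
Initial deposit = cushion − low point = $620.63 − (-$3,241.14) = $3,861.77

$3,861.77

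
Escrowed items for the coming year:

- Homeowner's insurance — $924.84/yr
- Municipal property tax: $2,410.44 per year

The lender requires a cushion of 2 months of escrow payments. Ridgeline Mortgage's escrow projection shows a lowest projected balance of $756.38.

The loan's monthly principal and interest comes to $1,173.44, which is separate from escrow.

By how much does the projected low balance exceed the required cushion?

$200.50

Homeowner's insurance: $924.84 per year
Municipal property tax: $2,410.44 per year
Yearly total = $3,335.28
Base monthly escrow = $3,335.28 / 12 = $277.94
Required reserve = 2 × $277.94 = $555.88
Excess over cushion: $756.38 − $555.88 = $200.50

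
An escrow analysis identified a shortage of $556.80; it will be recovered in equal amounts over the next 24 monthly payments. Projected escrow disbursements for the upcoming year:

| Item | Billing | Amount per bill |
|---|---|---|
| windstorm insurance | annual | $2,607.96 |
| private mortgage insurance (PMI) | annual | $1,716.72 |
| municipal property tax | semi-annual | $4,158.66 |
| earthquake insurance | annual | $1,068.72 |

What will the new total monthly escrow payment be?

Windstorm insurance = $2,607.96
Private mortgage insurance (PMI) = $1,716.72
Municipal property tax = $4,158.66 × 2 = $8,317.32
Earthquake insurance = $1,068.72
Total per year = $2,607.96 + $1,716.72 + $8,317.32 + $1,068.72 = $13,710.72
Per month = $13,710.72 ÷ 12 = $1,142.56
Shortage per month = $556.80 / 24 = $23.20
Adjusted monthly = $1,142.56 + $23.20 = $1,165.76

$1,165.76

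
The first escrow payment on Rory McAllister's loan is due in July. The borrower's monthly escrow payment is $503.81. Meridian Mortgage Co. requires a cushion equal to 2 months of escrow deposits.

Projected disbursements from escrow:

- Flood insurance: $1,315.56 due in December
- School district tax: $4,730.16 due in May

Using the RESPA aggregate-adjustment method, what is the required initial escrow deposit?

Cushion = 2 × $503.81 = $1,007.62
Trial balance (start $0, +$503.81 each month, − disbursements):
  Jul: +$503.81 → $503.81
  Aug: +$503.81 → $1,007.62
  Sep: +$503.81 → $1,511.43
  Oct: +$503.81 → $2,015.24
  Nov: +$503.81 → $2,519.05
  Dec: +$503.81 − $1,315.56 → $1,707.30
  Jan: +$503.81 → $2,211.11
  Feb: +$503.81 → $2,714.92
  Mar: +$503.81 → $3,218.73
  Apr: +$503.81 → $3,722.54
  May: +$503.81 − $4,730.16 → -$503.81
  Jun: +$503.81 → $0.00
Lowest trial balance = -$503.81 (May)
Initial deposit = cushion − low point = $1,007.62 − (-$503.81) = $1,511.43

$1,511.43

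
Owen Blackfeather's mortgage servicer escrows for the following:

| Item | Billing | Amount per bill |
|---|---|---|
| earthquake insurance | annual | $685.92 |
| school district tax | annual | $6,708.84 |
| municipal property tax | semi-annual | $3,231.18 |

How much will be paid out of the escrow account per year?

$13,857.12

Earthquake insurance = $685.92 per year
School district tax = $6,708.84 per year
Municipal property tax = $3,231.18 × 2 = $6,462.36 per year
Yearly total = $685.92 + $6,708.84 + $6,462.36 = $13,857.12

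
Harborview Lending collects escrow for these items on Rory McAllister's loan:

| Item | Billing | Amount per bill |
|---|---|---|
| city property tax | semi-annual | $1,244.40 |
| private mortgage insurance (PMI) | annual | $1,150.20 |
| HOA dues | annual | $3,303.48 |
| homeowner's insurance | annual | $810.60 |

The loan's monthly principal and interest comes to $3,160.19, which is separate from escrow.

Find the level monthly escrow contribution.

$646.09

City property tax — $1,244.40 × 2 = $2,488.80 per year
Private mortgage insurance (PMI) — $1,150.20 per year
HOA dues — $3,303.48 per year
Homeowner's insurance — $810.60 per year
Total per year = $7,753.08
Per month = $7,753.08 ÷ 12 = $646.09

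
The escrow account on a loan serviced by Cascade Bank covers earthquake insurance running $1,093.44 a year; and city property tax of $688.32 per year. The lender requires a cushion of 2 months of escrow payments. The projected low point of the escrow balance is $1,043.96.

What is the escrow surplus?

Earthquake insurance = $1,093.44 per year
City property tax = $688.32 per year
Total per year = $1,093.44 + $688.32 = $1,781.76
Monthly = $1,781.76 / 12 = $148.48
Cushion = 2 × $148.48 = $296.96
Excess over cushion: $1,043.96 − $296.96 = $747.00

$747.00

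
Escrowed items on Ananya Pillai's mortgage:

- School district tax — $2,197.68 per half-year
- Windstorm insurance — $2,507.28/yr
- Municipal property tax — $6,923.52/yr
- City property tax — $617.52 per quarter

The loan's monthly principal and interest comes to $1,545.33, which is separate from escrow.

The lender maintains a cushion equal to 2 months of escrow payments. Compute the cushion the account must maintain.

School district tax: $2,197.68 × 2 = $4,395.36
Windstorm insurance: $2,507.28
Municipal property tax: $6,923.52
City property tax: $617.52 × 4 = $2,470.08
Combined annual = $4,395.36 + $2,507.28 + $6,923.52 + $2,470.08 = $16,296.24
Monthly escrow = $16,296.24 / 12 = $1,358.02
Reserve = 2 × $1,358.02 = $2,716.04

$2,716.04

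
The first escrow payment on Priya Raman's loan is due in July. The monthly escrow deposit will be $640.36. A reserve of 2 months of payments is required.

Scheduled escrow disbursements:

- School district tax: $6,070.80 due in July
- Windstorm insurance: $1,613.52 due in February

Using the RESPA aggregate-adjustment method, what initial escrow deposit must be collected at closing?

$6,711.16

Cushion = 2 × $640.36 = $1,280.72
Trial balance (start $0, +$640.36 each month, − disbursements):
  Jul: +$640.36 − $6,070.80 → -$5,430.44
  Aug: +$640.36 → -$4,790.08
  Sep: +$640.36 → -$4,149.72
  Oct: +$640.36 → -$3,509.36
  Nov: +$640.36 → -$2,869.00
  Dec: +$640.36 → -$2,228.64
  Jan: +$640.36 → -$1,588.28
  Feb: +$640.36 − $1,613.52 → -$2,561.44
  Mar: +$640.36 → -$1,921.08
  Apr: +$640.36 → -$1,280.72
  May: +$640.36 → -$640.36
  Jun: +$640.36 → $0.00
Lowest trial balance = -$5,430.44 (Jul)
Initial deposit = cushion − low point = $1,280.72 − (-$5,430.44) = $6,711.16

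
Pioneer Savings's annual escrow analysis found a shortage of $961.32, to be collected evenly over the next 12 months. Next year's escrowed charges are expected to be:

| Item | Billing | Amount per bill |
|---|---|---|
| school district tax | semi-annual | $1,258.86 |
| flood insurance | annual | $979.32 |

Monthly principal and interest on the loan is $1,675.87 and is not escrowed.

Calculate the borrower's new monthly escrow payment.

School district tax: $1,258.86 × 2 = $2,517.72/yr
Flood insurance: $979.32/yr
Yearly total = $2,517.72 + $979.32 = $3,497.04
Base monthly escrow = $3,497.04 ÷ 12 = $291.42
Monthly shortage recovery: $961.32 / 12 = $80.11
Adjusted monthly = $291.42 + $80.11 = $371.53

$371.53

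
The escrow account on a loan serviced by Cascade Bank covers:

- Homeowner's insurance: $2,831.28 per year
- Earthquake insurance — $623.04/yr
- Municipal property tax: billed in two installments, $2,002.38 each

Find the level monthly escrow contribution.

Homeowner's insurance = $2,831.28/yr
Earthquake insurance = $623.04/yr
Municipal property tax = $2,002.38 × 2 = $4,004.76/yr
Total annual escrow = $7,459.08
Monthly escrow = $7,459.08 ÷ 12 = $621.59

$621.59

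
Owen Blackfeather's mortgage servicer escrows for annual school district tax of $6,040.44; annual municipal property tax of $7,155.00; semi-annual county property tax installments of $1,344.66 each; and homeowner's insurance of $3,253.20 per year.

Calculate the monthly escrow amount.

School district tax — $6,040.44 annually
Municipal property tax — $7,155.00 annually
County property tax — $1,344.66 × 2 = $2,689.32 annually
Homeowner's insurance — $3,253.20 annually
Total annual escrow = $19,137.96
Monthly escrow = $19,137.96 / 12 = $1,594.83

$1,594.83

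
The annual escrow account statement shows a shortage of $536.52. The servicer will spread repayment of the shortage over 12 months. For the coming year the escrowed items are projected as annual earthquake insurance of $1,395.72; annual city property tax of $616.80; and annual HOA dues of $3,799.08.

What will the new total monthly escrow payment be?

$529.01

Earthquake insurance: $1,395.72/yr
City property tax: $616.80/yr
HOA dues: $3,799.08/yr
Combined annual = $1,395.72 + $616.80 + $3,799.08 = $5,811.60
Monthly = $5,811.60 ÷ 12 = $484.30
Shortage spread = $536.52 / 12 = $44.71/mo
New monthly escrow = $484.30 + $44.71 = $529.01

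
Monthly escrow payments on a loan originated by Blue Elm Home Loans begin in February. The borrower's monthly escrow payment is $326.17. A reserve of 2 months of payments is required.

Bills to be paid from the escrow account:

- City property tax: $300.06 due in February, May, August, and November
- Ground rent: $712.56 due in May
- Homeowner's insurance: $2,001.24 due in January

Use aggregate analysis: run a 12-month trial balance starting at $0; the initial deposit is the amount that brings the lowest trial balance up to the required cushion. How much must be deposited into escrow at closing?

$660.34

Cushion = 2 × $326.17 = $652.34
Trial balance (start $0, +$326.17 each month, − disbursements):
  Feb: +$326.17 − $300.06 → $26.11
  Mar: +$326.17 → $352.28
  Apr: +$326.17 → $678.45
  May: +$326.17 − $1,012.62 → -$8.00
  Jun: +$326.17 → $318.17
  Jul: +$326.17 → $644.34
  Aug: +$326.17 − $300.06 → $670.45
  Sep: +$326.17 → $996.62
  Oct: +$326.17 → $1,322.79
  Nov: +$326.17 − $300.06 → $1,348.90
  Dec: +$326.17 → $1,675.07
  Jan: +$326.17 − $2,001.24 → $0.00
Lowest trial balance = -$8.00 (May)
Initial deposit = cushion − low point = $652.34 − (-$8.00) = $660.34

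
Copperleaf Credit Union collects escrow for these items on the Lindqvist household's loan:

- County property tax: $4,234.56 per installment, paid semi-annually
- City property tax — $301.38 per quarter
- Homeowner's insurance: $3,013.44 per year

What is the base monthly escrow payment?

$1,057.34

County property tax = $4,234.56 × 2 = $8,469.12 annually
City property tax = $301.38 × 4 = $1,205.52 annually
Homeowner's insurance = $3,013.44 annually
Yearly total = $12,688.08
Monthly = $12,688.08 ÷ 12 = $1,057.34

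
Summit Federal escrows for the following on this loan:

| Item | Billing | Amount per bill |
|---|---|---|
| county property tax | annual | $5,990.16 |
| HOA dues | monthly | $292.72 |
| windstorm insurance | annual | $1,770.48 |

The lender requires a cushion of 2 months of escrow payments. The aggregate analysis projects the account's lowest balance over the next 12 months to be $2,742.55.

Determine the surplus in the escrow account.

$863.67

County property tax = $5,990.16 annually
HOA dues = $292.72 × 12 = $3,512.64 annually
Windstorm insurance = $1,770.48 annually
Total annual escrow = $5,990.16 + $3,512.64 + $1,770.48 = $11,273.28
Monthly = $11,273.28 ÷ 12 = $939.44
Cushion = 2 × $939.44 = $1,878.88
Excess over cushion: $2,742.55 − $1,878.88 = $863.67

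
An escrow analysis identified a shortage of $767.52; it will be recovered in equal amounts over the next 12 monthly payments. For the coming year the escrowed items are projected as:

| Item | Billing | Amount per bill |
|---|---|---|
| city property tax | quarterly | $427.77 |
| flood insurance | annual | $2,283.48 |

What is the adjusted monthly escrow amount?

City property tax: $427.77 × 4 = $1,711.08/yr
Flood insurance: $2,283.48/yr
Combined annual = $1,711.08 + $2,283.48 = $3,994.56
Monthly = $3,994.56 / 12 = $332.88
Shortage per month = $767.52 ÷ 12 = $63.96
Adjusted monthly = $332.88 + $63.96 = $396.84

$396.84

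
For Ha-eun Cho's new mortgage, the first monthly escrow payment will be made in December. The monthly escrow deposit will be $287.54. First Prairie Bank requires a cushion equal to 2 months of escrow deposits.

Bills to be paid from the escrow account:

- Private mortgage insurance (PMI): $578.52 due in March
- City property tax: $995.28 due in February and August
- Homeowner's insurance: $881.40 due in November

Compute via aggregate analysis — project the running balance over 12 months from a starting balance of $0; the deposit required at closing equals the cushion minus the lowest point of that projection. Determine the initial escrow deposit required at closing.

$998.72

Cushion = 2 × $287.54 = $575.08
Trial balance (start $0, +$287.54 each month, − disbursements):
  Dec: +$287.54 → $287.54
  Jan: +$287.54 → $575.08
  Feb: +$287.54 − $995.28 → -$132.66
  Mar: +$287.54 − $578.52 → -$423.64
  Apr: +$287.54 → -$136.10
  May: +$287.54 → $151.44
  Jun: +$287.54 → $438.98
  Jul: +$287.54 → $726.52
  Aug: +$287.54 − $995.28 → $18.78
  Sep: +$287.54 → $306.32
  Oct: +$287.54 → $593.86
  Nov: +$287.54 − $881.40 → $0.00
Lowest trial balance = -$423.64 (Mar)
Initial deposit = cushion − low point = $575.08 − (-$423.64) = $998.72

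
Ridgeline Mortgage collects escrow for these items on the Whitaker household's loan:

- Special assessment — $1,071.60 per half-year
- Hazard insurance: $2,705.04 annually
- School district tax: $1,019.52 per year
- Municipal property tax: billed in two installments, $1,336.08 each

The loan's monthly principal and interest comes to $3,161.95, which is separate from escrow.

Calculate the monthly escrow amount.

Special assessment: $1,071.60 × 2 = $2,143.20 annually
Hazard insurance: $2,705.04 annually
School district tax: $1,019.52 annually
Municipal property tax: $1,336.08 × 2 = $2,672.16 annually
Total per year = $8,539.92
Monthly = $8,539.92 / 12 = $711.66

$711.66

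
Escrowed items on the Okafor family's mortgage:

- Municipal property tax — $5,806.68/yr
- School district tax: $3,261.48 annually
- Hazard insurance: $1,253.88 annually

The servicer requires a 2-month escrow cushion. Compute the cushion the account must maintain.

Municipal property tax — $5,806.68/yr
School district tax — $3,261.48/yr
Hazard insurance — $1,253.88/yr
Combined annual = $5,806.68 + $3,261.48 + $1,253.88 = $10,322.04
Per month = $10,322.04 ÷ 12 = $860.17
Cushion = 2 × $860.17 = $1,720.34

$1,720.34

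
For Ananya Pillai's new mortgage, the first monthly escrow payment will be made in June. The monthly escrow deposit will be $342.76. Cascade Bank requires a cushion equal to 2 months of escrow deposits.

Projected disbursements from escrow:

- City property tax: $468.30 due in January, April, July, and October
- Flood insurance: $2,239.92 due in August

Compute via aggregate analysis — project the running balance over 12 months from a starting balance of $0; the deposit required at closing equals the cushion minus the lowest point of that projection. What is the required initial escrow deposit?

$2,365.46

Cushion = 2 × $342.76 = $685.52
Trial balance (start $0, +$342.76 each month, − disbursements):
  Jun: +$342.76 → $342.76
  Jul: +$342.76 − $468.30 → $217.22
  Aug: +$342.76 − $2,239.92 → -$1,679.94
  Sep: +$342.76 → -$1,337.18
  Oct: +$342.76 − $468.30 → -$1,462.72
  Nov: +$342.76 → -$1,119.96
  Dec: +$342.76 → -$777.20
  Jan: +$342.76 − $468.30 → -$902.74
  Feb: +$342.76 → -$559.98
  Mar: +$342.76 → -$217.22
  Apr: +$342.76 − $468.30 → -$342.76
  May: +$342.76 → $0.00
Lowest trial balance = -$1,679.94 (Aug)
Initial deposit = cushion − low point = $685.52 − (-$1,679.94) = $2,365.46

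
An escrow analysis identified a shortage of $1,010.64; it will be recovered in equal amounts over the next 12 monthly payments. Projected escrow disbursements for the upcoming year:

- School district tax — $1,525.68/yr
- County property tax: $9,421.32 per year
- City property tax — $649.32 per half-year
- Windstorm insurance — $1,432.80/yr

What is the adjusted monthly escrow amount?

$1,224.09

School district tax — $1,525.68 annually
County property tax — $9,421.32 annually
City property tax — $649.32 × 2 = $1,298.64 annually
Windstorm insurance — $1,432.80 annually
Total per year = $1,525.68 + $9,421.32 + $1,298.64 + $1,432.80 = $13,678.44
Per month = $13,678.44 / 12 = $1,139.87
Shortage spread = $1,010.64 / 12 = $84.22/mo
New monthly escrow = $1,139.87 + $84.22 = $1,224.09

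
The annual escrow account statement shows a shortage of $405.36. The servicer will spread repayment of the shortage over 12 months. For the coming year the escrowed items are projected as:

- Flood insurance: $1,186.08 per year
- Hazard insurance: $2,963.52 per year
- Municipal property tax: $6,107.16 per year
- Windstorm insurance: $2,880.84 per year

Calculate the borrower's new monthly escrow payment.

Flood insurance: $1,186.08 annually
Hazard insurance: $2,963.52 annually
Municipal property tax: $6,107.16 annually
Windstorm insurance: $2,880.84 annually
Annual escrow total = $1,186.08 + $2,963.52 + $6,107.16 + $2,880.84 = $13,137.60
Monthly escrow = $13,137.60 ÷ 12 = $1,094.80
Shortage per month = $405.36 / 12 = $33.78
Adjusted monthly = $1,094.80 + $33.78 = $1,128.58

$1,128.58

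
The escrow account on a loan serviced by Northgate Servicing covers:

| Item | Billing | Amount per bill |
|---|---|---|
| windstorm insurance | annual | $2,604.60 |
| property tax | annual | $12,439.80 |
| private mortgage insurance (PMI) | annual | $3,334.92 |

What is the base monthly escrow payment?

$1,531.61

Windstorm insurance: $2,604.60/yr
Property tax: $12,439.80/yr
Private mortgage insurance (PMI): $3,334.92/yr
Combined annual = $2,604.60 + $12,439.80 + $3,334.92 = $18,379.32
Per month = $18,379.32 ÷ 12 = $1,531.61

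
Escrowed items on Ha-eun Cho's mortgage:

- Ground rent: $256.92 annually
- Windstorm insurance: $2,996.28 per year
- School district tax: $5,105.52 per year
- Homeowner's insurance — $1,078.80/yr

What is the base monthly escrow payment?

Ground rent — $256.92/yr
Windstorm insurance — $2,996.28/yr
School district tax — $5,105.52/yr
Homeowner's insurance — $1,078.80/yr
Combined annual = $256.92 + $2,996.28 + $5,105.52 + $1,078.80 = $9,437.52
Per month = $9,437.52 ÷ 12 = $786.46

$786.46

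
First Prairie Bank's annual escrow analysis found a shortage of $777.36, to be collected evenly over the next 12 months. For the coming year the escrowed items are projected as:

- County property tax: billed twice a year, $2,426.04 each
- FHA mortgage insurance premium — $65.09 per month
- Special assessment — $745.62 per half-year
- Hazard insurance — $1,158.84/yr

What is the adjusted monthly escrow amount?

$755.05

County property tax: $2,426.04 × 2 = $4,852.08
FHA mortgage insurance premium: $65.09 × 12 = $781.08
Special assessment: $745.62 × 2 = $1,491.24
Hazard insurance: $1,158.84
Total annual escrow = $4,852.08 + $781.08 + $1,491.24 + $1,158.84 = $8,283.24
Base monthly escrow = $8,283.24 / 12 = $690.27
Shortage spread = $777.36 ÷ 12 = $64.78/mo
Adjusted monthly = $690.27 + $64.78 = $755.05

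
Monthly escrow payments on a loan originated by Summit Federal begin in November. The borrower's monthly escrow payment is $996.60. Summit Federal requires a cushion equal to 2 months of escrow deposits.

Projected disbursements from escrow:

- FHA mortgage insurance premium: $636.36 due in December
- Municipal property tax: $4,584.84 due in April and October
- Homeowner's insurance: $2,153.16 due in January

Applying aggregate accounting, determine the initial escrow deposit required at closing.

Cushion = 2 × $996.60 = $1,993.20
Trial balance (start $0, +$996.60 each month, − disbursements):
  Nov: +$996.60 → $996.60
  Dec: +$996.60 − $636.36 → $1,356.84
  Jan: +$996.60 − $2,153.16 → $200.28
  Feb: +$996.60 → $1,196.88
  Mar: +$996.60 → $2,193.48
  Apr: +$996.60 − $4,584.84 → -$1,394.76
  May: +$996.60 → -$398.16
  Jun: +$996.60 → $598.44
  Jul: +$996.60 → $1,595.04
  Aug: +$996.60 → $2,591.64
  Sep: +$996.60 → $3,588.24
  Oct: +$996.60 − $4,584.84 → $0.00
Lowest trial balance = -$1,394.76 (Apr)
Initial deposit = cushion − low point = $1,993.20 − (-$1,394.76) = $3,387.96

$3,387.96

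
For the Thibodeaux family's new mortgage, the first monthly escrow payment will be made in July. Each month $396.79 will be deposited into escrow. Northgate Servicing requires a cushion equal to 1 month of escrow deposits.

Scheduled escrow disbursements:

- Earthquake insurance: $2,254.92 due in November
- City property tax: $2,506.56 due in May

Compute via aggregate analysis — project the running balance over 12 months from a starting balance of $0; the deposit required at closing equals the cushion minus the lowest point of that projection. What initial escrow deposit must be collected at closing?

Cushion = 1 × $396.79 = $396.79
Trial balance (start $0, +$396.79 each month, − disbursements):
  Jul: +$396.79 → $396.79
  Aug: +$396.79 → $793.58
  Sep: +$396.79 → $1,190.37
  Oct: +$396.79 → $1,587.16
  Nov: +$396.79 − $2,254.92 → -$270.97
  Dec: +$396.79 → $125.82
  Jan: +$396.79 → $522.61
  Feb: +$396.79 → $919.40
  Mar: +$396.79 → $1,316.19
  Apr: +$396.79 → $1,712.98
  May: +$396.79 − $2,506.56 → -$396.79
  Jun: +$396.79 → $0.00
Lowest trial balance = -$396.79 (May)
Initial deposit = cushion − low point = $396.79 − (-$396.79) = $793.58

$793.58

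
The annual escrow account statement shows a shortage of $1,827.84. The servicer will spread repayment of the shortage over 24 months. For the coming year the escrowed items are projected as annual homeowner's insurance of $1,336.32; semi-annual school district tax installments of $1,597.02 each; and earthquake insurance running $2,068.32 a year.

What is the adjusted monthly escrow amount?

$626.05

Homeowner's insurance = $1,336.32 annually
School district tax = $1,597.02 × 2 = $3,194.04 annually
Earthquake insurance = $2,068.32 annually
Total annual escrow = $1,336.32 + $3,194.04 + $2,068.32 = $6,598.68
Base monthly escrow = $6,598.68 / 12 = $549.89
Shortage spread = $1,827.84 ÷ 24 = $76.16/mo
New monthly escrow = $549.89 + $76.16 = $626.05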